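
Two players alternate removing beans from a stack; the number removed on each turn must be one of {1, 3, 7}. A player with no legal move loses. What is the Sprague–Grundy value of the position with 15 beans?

n :  0  1  2  3  4  5  6  7  8  9 10 11 12 13 14 15
G :  0  1  0  1  0  1  0  1  0  1  0  1  0  1  0  1

1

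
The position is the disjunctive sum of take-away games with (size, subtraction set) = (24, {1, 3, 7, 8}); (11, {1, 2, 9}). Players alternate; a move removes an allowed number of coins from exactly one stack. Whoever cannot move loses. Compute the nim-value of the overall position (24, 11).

Stack A, S = {1, 3, 7, 8}:
G(0) = 0
G(1) = mex{0} = 1
G(2) = mex{1} = 0
G(3) = mex{0,0} = 1
G(4) = mex{1,1} = 0
G(5) = mex{0,0} = 1
G(6) = mex{1,1} = 0
G(7) = mex{0,0,0} = 1
G(8) = mex{1,1,1,0} = 2
G(9) = mex{2,0,0,1} = 3
G(10) = mex{3,1,1,0} = 2
G(11) = mex{2,2,0,1} = 3
G(12) = mex{3,3,1,0} = 2
G(13) = mex{2,2,0,1} = 3
G(14) = mex{3,3,1,0} = 2
G(15) = mex{2,2,2,1} = 0
G(16) = mex{0,3,3,2} = 1
G(17) = mex{1,2,2,3} = 0
G(18) = mex{0,0,3,2} = 1
G(19) = mex{1,1,2,3} = 0
G(20) = mex{0,0,3,2} = 1
G(21) = mex{1,1,2,3} = 0
G(22) = mex{0,0,0,2} = 1
G(23) = mex{1,1,1,0} = 2
G(24) = mex{2,0,0,1} = 3
G_A(24) = 3.
Stack B, S = {1, 2, 9}:
G(0) = 0
G(1) = mex{0} = 1
G(2) = mex{1,0} = 2
G(3) = mex{2,1} = 0
G(4) = mex{0,2} = 1
G(5) = mex{1,0} = 2
G(6) = mex{2,1} = 0
G(7) = mex{0,2} = 1
G(8) = mex{1,0} = 2
G(9) = mex{2,1,0} = 3
G(10) = mex{3,2,1} = 0
G(11) = mex{0,3,2} = 1
G_B(11) = 1.
Combined Grundy value = 3 ⊕ 1 = 2.

2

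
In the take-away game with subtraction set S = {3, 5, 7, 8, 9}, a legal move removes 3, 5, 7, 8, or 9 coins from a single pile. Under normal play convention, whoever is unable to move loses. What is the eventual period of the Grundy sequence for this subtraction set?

n :  0  1  2  3  4  5  6  7  8  9 10 11 12 13 14 15 16 17 18 19 20 21 22 23 24 25
G :  0  0  0  1  1  1  2  2  2  3  3  3  0  0  0  1  1  1  2  2  2  3  3  3  0  0
G(n+12) = G(n) holds for n = 0,…,8 (a full window of length max(S) = 9), so the sequence is purely periodic with period 12.

12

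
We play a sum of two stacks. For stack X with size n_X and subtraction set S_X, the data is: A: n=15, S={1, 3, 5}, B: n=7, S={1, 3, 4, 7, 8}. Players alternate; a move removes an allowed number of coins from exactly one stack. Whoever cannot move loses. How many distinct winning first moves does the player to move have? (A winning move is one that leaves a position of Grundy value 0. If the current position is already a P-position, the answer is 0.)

Stack A, S = {1, 3, 5}:
G(0) = 0
G(1) = mex{0} = 1
G(2) = mex{1} = 0
G(3) = mex{0,0} = 1
G(4) = mex{1,1} = 0
G(5) = mex{0,0,0} = 1
G(6) = mex{1,1,1} = 0
G(7) = mex{0,0,0} = 1
G(8) = mex{1,1,1} = 0
G(9) = mex{0,0,0} = 1
G(10) = mex{1,1,1} = 0
G(11) = mex{0,0,0} = 1
G(12) = mex{1,1,1} = 0
G(13) = mex{0,0,0} = 1
G(14) = mex{1,1,1} = 0
G(15) = mex{0,0,0} = 1
G_A(15) = 1.
Stack B, S = {1, 3, 4, 7, 8}:
n : 0 1 2 3 4 5 6 7
G : 0 1 0 1 2 3 2 3
G_B(7) = 3.
Combined Grundy value = 1 ⊕ 3 = 2.
A winning move leaves total XOR = 0, i.e. changes one component's Grundy value g to g ⊕ X where X is the current total.
Stack A: need g' = 1⊕2 = 3. Options: 15−1→G=0, 15−3→G=0, 15−5→G=0. Hits: 0.
Stack B: need g' = 3⊕2 = 1. Options: 7−1→G=2, 7−3→G=2, 7−4→G=1, 7−7→G=0. Hits: 1.

1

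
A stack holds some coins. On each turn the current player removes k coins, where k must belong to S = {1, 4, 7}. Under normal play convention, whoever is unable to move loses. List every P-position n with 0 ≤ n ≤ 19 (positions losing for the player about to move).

0, 2, 5, 8, 10, 13, 16, 18

n :  0  1  2  3  4  5  6  7  8  9 10 11 12 13 14 15 16 17 18 19
G :  0  1  0  1  2  0  1  2  0  1  0  1  2  0  1  2  0  1  0  1
P-positions are exactly the n with G(n) = 0.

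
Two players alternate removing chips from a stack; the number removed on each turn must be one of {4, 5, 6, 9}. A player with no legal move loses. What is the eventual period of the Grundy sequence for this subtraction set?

13

G(0) = 0
G(1) = mex{} = 0
G(2) = mex{} = 0
G(3) = mex{} = 0
G(4) = mex{0} = 1
G(5) = mex{0,0} = 1
G(6) = mex{0,0,0} = 1
G(7) = mex{0,0,0} = 1
G(8) = mex{1,0,0} = 2
G(9) = mex{1,1,0,0} = 2
G(10) = mex{1,1,1,0} = 2
G(11) = mex{1,1,1,0} = 2
G(12) = mex{2,1,1,0} = 3
G(13) = mex{2,2,1,1} = 0
G(14) = mex{2,2,2,1} = 0
G(15) = mex{2,2,2,1} = 0
G(16) = mex{3,2,2,1} = 0
G(17) = mex{0,3,2,2} = 1
G(18) = mex{0,0,3,2} = 1
G(19) = mex{0,0,0,2} = 1
G(20) = mex{0,0,0,2} = 1
G(21) = mex{1,0,0,3} = 2
G(22) = mex{1,1,0,0} = 2
G(23) = mex{1,1,1,0} = 2
G(24) = mex{1,1,1,0} = 2
G(25) = mex{2,1,1,0} = 3
G(26) = mex{2,2,1,1} = 0
G(27) = mex{2,2,2,1} = 0
G(n+13) = G(n) holds for n = 0,…,8 (a full window of length max(S) = 9), so the sequence is purely periodic with period 13.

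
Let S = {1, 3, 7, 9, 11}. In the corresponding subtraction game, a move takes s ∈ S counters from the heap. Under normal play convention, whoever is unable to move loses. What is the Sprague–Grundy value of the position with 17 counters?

G(0) = 0
G(1) = mex{0} = 1
G(2) = mex{1} = 0
G(3) = mex{0,0} = 1
G(4) = mex{1,1} = 0
G(5) = mex{0,0} = 1
G(6) = mex{1,1} = 0
G(7) = mex{0,0,0} = 1
G(8) = mex{1,1,1} = 0
G(9) = mex{0,0,0,0} = 1
G(10) = mex{1,1,1,1} = 0
G(11) = mex{0,0,0,0,0} = 1
G(12) = mex{1,1,1,1,1} = 0
G(13) = mex{0,0,0,0,0} = 1
G(14) = mex{1,1,1,1,1} = 0
G(15) = mex{0,0,0,0,0} = 1
G(16) = mex{1,1,1,1,1} = 0
G(17) = mex{0,0,0,0,0} = 1

1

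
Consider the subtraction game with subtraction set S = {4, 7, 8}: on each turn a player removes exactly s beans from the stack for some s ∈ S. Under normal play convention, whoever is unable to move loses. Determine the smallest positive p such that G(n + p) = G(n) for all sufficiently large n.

12

G(0) = 0
G(1) = mex{} = 0
G(2) = mex{} = 0
G(3) = mex{} = 0
G(4) = mex{0} = 1
G(5) = mex{0} = 1
G(6) = mex{0} = 1
G(7) = mex{0,0} = 1
G(8) = mex{1,0,0} = 2
G(9) = mex{1,0,0} = 2
G(10) = mex{1,0,0} = 2
G(11) = mex{1,1,0} = 2
G(12) = mex{2,1,1} = 0
G(13) = mex{2,1,1} = 0
G(14) = mex{2,1,1} = 0
G(15) = mex{2,2,1} = 0
G(16) = mex{0,2,2} = 1
G(17) = mex{0,2,2} = 1
G(18) = mex{0,2,2} = 1
G(19) = mex{0,0,2} = 1
G(20) = mex{1,0,0} = 2
G(21) = mex{1,0,0} = 2
G(22) = mex{1,0,0} = 2
G(23) = mex{1,1,0} = 2
G(24) = mex{2,1,1} = 0
G(25) = mex{2,1,1} = 0
G(n+12) = G(n) holds for n = 0,…,7 (a full window of length max(S) = 8), so the sequence is purely periodic with period 12.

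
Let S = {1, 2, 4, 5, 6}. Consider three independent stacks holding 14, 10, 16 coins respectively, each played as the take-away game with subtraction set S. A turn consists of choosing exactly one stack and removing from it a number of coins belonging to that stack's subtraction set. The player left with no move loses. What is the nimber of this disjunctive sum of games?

2

All stacks use S = {1, 2, 4, 5, 6}:
G(0) = 0
G(1) = mex{0} = 1
G(2) = mex{1,0} = 2
G(3) = mex{2,1} = 0
G(4) = mex{0,2,0} = 1
G(5) = mex{1,0,1,0} = 2
G(6) = mex{2,1,2,1,0} = 3
G(7) = mex{3,2,0,2,1} = 4
G(8) = mex{4,3,1,0,2} = 5
G(9) = mex{5,4,2,1,0} = 3
G(10) = mex{3,5,3,2,1} = 0
G(11) = mex{0,3,4,3,2} = 1
G(12) = mex{1,0,5,4,3} = 2
G(13) = mex{2,1,3,5,4} = 0
G(14) = mex{0,2,0,3,5} = 1
G(15) = mex{1,0,1,0,3} = 2
G(16) = mex{2,1,2,1,0} = 3
Stack A: G(14) = 1.
Stack B: G(10) = 0.
Stack C: G(16) = 3.
Combined Grundy value = 1 ⊕ 0 ⊕ 3 = 2.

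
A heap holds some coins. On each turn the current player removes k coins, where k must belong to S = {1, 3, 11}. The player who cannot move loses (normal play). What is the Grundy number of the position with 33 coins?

1

n :  0  1  2  3  4  5  6  7  8  9 10 11 12 13 14 15 16 17 18 19 20 21 22 23 24 25 26 27 28 29 30 31 32 33
G :  0  1  0  1  0  1  0  1  0  1  0  1  0  1  0  1  0  1  0  1  0  1  0  1  0  1  0  1  0  1  0  1  0  1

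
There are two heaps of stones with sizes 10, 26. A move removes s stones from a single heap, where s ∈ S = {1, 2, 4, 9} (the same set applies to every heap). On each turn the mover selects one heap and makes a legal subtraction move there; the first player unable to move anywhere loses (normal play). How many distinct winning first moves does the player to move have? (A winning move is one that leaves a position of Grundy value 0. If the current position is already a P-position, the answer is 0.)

1

All heaps use S = {1, 2, 4, 9}:
G(0) = 0
G(1) = mex{0} = 1
G(2) = mex{1,0} = 2
G(3) = mex{2,1} = 0
G(4) = mex{0,2,0} = 1
G(5) = mex{1,0,1} = 2
G(6) = mex{2,1,2} = 0
G(7) = mex{0,2,0} = 1
G(8) = mex{1,0,1} = 2
G(9) = mex{2,1,2,0} = 3
G(10) = mex{3,2,0,1} = 4
G(11) = mex{4,3,1,2} = 0
G(12) = mex{0,4,2,0} = 1
G(13) = mex{1,0,3,1} = 2
G(14) = mex{2,1,4,2} = 0
G(15) = mex{0,2,0,0} = 1
G(16) = mex{1,0,1,1} = 2
G(17) = mex{2,1,2,2} = 0
G(18) = mex{0,2,0,3} = 1
G(19) = mex{1,0,1,4} = 2
G(20) = mex{2,1,2,0} = 3
G(21) = mex{3,2,0,1} = 4
G(22) = mex{4,3,1,2} = 0
G(23) = mex{0,4,2,0} = 1
G(24) = mex{1,0,3,1} = 2
G(25) = mex{2,1,4,2} = 0
G(26) = mex{0,2,0,0} = 1
Heap A: G(10) = 4.
Heap B: G(26) = 1.
Combined Grundy value = 4 ⊕ 1 = 5.
A winning move leaves total XOR = 0, i.e. changes one component's Grundy value g to g ⊕ X where X is the current total.
Heap A: need g' = 4⊕5 = 1. Options: 10−1→G=3, 10−2→G=2, 10−4→G=0, 10−9→G=1. Hits: 1.
Heap B: need g' = 1⊕5 = 4. Options: 26−1→G=0, 26−2→G=2, 26−4→G=0, 26−9→G=0. Hits: 0.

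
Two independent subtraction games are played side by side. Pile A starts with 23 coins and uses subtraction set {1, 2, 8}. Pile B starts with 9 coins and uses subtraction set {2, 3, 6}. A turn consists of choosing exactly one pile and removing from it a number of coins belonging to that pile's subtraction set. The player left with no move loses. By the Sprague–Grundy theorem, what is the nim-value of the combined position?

2

Pile A, S = {1, 2, 8}:
n :  0  1  2  3  4  5  6  7  8  9 10 11 12 13 14 15 16 17 18 19 20 21 22 23
G :  0  1  2  0  1  2  0  1  2  0  1  2  0  1  2  0  1  2  0  1  2  0  1  2
G_A(23) = 2.
Pile B, S = {2, 3, 6}:
G(0) = 0
G(1) = mex{} = 0
G(2) = mex{0} = 1
G(3) = mex{0,0} = 1
G(4) = mex{1,0} = 2
G(5) = mex{1,1} = 0
G(6) = mex{2,1,0} = 3
G(7) = mex{0,2,0} = 1
G(8) = mex{3,0,1} = 2
G(9) = mex{1,3,1} = 0
G_B(9) = 0.
Combined Grundy value = 2 ⊕ 0 = 2.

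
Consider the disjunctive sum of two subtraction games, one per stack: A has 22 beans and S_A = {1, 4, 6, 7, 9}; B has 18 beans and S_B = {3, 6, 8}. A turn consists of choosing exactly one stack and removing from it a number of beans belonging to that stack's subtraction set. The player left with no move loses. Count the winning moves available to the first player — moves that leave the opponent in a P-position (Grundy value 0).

0

Stack A, S = {1, 4, 6, 7, 9}:
n :  0  1  2  3  4  5  6  7  8  9 10 11 12 13 14 15 16 17 18 19 20 21 22
G :  0  1  0  1  2  0  1  2  3  2  0  1  2  0  1  0  1  2  0  1  2  3  2
G_A(22) = 2.
Stack B, S = {3, 6, 8}:
n :  0  1  2  3  4  5  6  7  8  9 10 11 12 13 14 15 16 17 18
G :  0  0  0  1  1  1  2  2  2  3  3  0  0  0  1  1  1  2  2
G_B(18) = 2.
Combined Grundy value = 2 ⊕ 2 = 0.
A winning move leaves total XOR = 0, i.e. changes one component's Grundy value g to g ⊕ X where X is the current total.
Stack A: target g' = 2⊕0 = 2, but every legal move changes the Grundy value (mex property), so 0 moves.
Stack B: target g' = 2⊕0 = 2, but every legal move changes the Grundy value (mex property), so 0 moves.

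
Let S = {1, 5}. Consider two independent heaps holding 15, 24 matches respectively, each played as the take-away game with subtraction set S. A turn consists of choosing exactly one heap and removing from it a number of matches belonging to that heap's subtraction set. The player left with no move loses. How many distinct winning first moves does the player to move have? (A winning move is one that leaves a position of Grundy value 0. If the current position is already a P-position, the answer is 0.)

4

All heaps use S = {1, 5}:
n :  0  1  2  3  4  5  6  7  8  9 10 11 12 13 14 15 16 17 18 19 20 21 22 23 24
G :  0  1  0  1  0  1  0  1  0  1  0  1  0  1  0  1  0  1  0  1  0  1  0  1  0
Heap A: G(15) = 1.
Heap B: G(24) = 0.
Combined Grundy value = 1 ⊕ 0 = 1.
A winning move leaves total XOR = 0, i.e. changes one component's Grundy value g to g ⊕ X where X is the current total.
Heap A: need g' = 1⊕1 = 0. Options: 15−1→G=0, 15−5→G=0. Hits: 2.
Heap B: need g' = 0⊕1 = 1. Options: 24−1→G=1, 24−5→G=1. Hits: 2.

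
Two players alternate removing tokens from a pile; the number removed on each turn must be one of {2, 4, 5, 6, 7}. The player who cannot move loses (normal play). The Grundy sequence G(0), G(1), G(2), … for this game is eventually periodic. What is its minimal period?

9

n :  0  1  2  3  4  5  6  7  8  9 10 11 12 13 14 15 16 17 18 19
G :  0  0  1  1  2  2  3  3  4  0  0  1  1  2  2  3  3  4  0  0
G(n+9) = G(n) holds for n = 0,…,6 (a full window of length max(S) = 7), so the sequence is purely periodic with period 9.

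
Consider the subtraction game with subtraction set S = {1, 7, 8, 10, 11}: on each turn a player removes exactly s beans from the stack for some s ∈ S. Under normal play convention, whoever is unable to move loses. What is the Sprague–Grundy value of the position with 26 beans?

G(0) = 0
G(1) = mex{0} = 1
G(2) = mex{1} = 0
G(3) = mex{0} = 1
G(4) = mex{1} = 0
G(5) = mex{0} = 1
G(6) = mex{1} = 0
G(7) = mex{0,0} = 1
G(8) = mex{1,1,0} = 2
G(9) = mex{2,0,1} = 3
G(10) = mex{3,1,0,0} = 2
G(11) = mex{2,0,1,1,0} = 3
G(12) = mex{3,1,0,0,1} = 2
G(13) = mex{2,0,1,1,0} = 3
G(14) = mex{3,1,0,0,1} = 2
G(15) = mex{2,2,1,1,0} = 3
G(16) = mex{3,3,2,0,1} = 4
G(17) = mex{4,2,3,1,0} = 5
G(18) = mex{5,3,2,2,1} = 0
G(19) = mex{0,2,3,3,2} = 1
G(20) = mex{1,3,2,2,3} = 0
G(21) = mex{0,2,3,3,2} = 1
G(22) = mex{1,3,2,2,3} = 0
G(23) = mex{0,4,3,3,2} = 1
G(24) = mex{1,5,4,2,3} = 0
G(25) = mex{0,0,5,3,2} = 1
G(26) = mex{1,1,0,4,3} = 2

2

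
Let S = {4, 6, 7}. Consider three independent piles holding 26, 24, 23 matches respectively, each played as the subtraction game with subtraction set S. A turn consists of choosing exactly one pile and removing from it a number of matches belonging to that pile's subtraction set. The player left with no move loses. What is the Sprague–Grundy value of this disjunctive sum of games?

1

All piles use S = {4, 6, 7}:
G(0) = 0
G(1) = mex{} = 0
G(2) = mex{} = 0
G(3) = mex{} = 0
G(4) = mex{0} = 1
G(5) = mex{0} = 1
G(6) = mex{0,0} = 1
G(7) = mex{0,0,0} = 1
G(8) = mex{1,0,0} = 2
G(9) = mex{1,0,0} = 2
G(10) = mex{1,1,0} = 2
G(11) = mex{1,1,1} = 0
G(12) = mex{2,1,1} = 0
G(13) = mex{2,1,1} = 0
G(14) = mex{2,2,1} = 0
G(15) = mex{0,2,2} = 1
G(16) = mex{0,2,2} = 1
G(17) = mex{0,0,2} = 1
G(18) = mex{0,0,0} = 1
G(19) = mex{1,0,0} = 2
G(20) = mex{1,0,0} = 2
G(21) = mex{1,1,0} = 2
G(22) = mex{1,1,1} = 0
G(23) = mex{2,1,1} = 0
G(24) = mex{2,1,1} = 0
G(25) = mex{2,2,1} = 0
G(26) = mex{0,2,2} = 1
Pile A: G(26) = 1.
Pile B: G(24) = 0.
Pile C: G(23) = 0.
Combined Grundy value = 1 ⊕ 0 ⊕ 0 = 1.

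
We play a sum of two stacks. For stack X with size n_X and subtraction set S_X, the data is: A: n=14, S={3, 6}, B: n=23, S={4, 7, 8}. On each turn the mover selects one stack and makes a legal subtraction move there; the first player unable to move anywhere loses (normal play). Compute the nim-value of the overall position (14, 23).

3

Stack A, S = {3, 6}:
n :  0  1  2  3  4  5  6  7  8  9 10 11 12 13 14
G :  0  0  0  1  1  1  2  2  2  0  0  0  1  1  1
G_A(14) = 1.
Stack B, S = {4, 7, 8}:
n :  0  1  2  3  4  5  6  7  8  9 10 11 12 13 14 15 16 17 18 19 20 21 22 23
G :  0  0  0  0  1  1  1  1  2  2  2  2  0  0  0  0  1  1  1  1  2  2  2  2
G_B(23) = 2.
Combined Grundy value = 1 ⊕ 2 = 3.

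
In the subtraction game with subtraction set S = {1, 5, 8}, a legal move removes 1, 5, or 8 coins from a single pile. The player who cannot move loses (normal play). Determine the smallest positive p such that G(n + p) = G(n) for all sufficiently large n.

G(0) = 0
G(1) = mex{0} = 1
G(2) = mex{1} = 0
G(3) = mex{0} = 1
G(4) = mex{1} = 0
G(5) = mex{0,0} = 1
G(6) = mex{1,1} = 0
G(7) = mex{0,0} = 1
G(8) = mex{1,1,0} = 2
G(9) = mex{2,0,1} = 3
G(10) = mex{3,1,0} = 2
G(11) = mex{2,0,1} = 3
G(12) = mex{3,1,0} = 2
G(13) = mex{2,2,1} = 0
G(14) = mex{0,3,0} = 1
G(15) = mex{1,2,1} = 0
G(16) = mex{0,3,2} = 1
G(17) = mex{1,2,3} = 0
G(18) = mex{0,0,2} = 1
G(19) = mex{1,1,3} = 0
G(20) = mex{0,0,2} = 1
G(21) = mex{1,1,0} = 2
G(22) = mex{2,0,1} = 3
G(23) = mex{3,1,0} = 2
G(24) = mex{2,0,1} = 3
G(25) = mex{3,1,0} = 2
G(26) = mex{2,2,1} = 0
G(27) = mex{0,3,0} = 1
G(n+13) = G(n) holds for n = 0,…,7 (a full window of length max(S) = 8), so the sequence is purely periodic with period 13.

13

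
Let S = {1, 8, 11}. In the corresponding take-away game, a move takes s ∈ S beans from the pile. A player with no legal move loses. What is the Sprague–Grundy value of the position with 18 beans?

n :  0  1  2  3  4  5  6  7  8  9 10 11 12 13 14 15 16 17 18
G :  0  1  0  1  0  1  0  1  2  0  1  2  3  2  3  2  0  1  0

0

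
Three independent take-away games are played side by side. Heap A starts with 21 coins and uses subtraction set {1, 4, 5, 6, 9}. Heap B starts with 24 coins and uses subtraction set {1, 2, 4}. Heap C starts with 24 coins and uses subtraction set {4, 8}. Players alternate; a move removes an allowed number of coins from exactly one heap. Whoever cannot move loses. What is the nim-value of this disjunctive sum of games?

1

Heap A, S = {1, 4, 5, 6, 9}:
G(0) = 0
G(1) = mex{0} = 1
G(2) = mex{1} = 0
G(3) = mex{0} = 1
G(4) = mex{1,0} = 2
G(5) = mex{2,1,0} = 3
G(6) = mex{3,0,1,0} = 2
G(7) = mex{2,1,0,1} = 3
G(8) = mex{3,2,1,0} = 4
G(9) = mex{4,3,2,1,0} = 5
G(10) = mex{5,2,3,2,1} = 0
G(11) = mex{0,3,2,3,0} = 1
G(12) = mex{1,4,3,2,1} = 0
G(13) = mex{0,5,4,3,2} = 1
G(14) = mex{1,0,5,4,3} = 2
G(15) = mex{2,1,0,5,2} = 3
G(16) = mex{3,0,1,0,3} = 2
G(17) = mex{2,1,0,1,4} = 3
G(18) = mex{3,2,1,0,5} = 4
G(19) = mex{4,3,2,1,0} = 5
G(20) = mex{5,2,3,2,1} = 0
G(21) = mex{0,3,2,3,0} = 1
G_A(21) = 1.
Heap B, S = {1, 2, 4}:
n :  0  1  2  3  4  5  6  7  8  9 10 11 12 13 14 15 16 17 18 19 20 21 22 23 24
G :  0  1  2  0  1  2  0  1  2  0  1  2  0  1  2  0  1  2  0  1  2  0  1  2  0
G_B(24) = 0.
Heap C, S = {4, 8}:
n :  0  1  2  3  4  5  6  7  8  9 10 11 12 13 14 15 16 17 18 19 20 21 22 23 24
G :  0  0  0  0  1  1  1  1  2  2  2  2  0  0  0  0  1  1  1  1  2  2  2  2  0
G_C(24) = 0.
Combined Grundy value = 1 ⊕ 0 ⊕ 0 = 1.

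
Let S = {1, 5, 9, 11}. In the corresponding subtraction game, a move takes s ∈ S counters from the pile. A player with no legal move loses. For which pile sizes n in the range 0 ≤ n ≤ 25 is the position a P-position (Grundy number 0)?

0, 2, 4, 6, 8, 10, 12, 14, 16, 18, 20, 22, 24

G(0) = 0
G(1) = mex{0} = 1
G(2) = mex{1} = 0
G(3) = mex{0} = 1
G(4) = mex{1} = 0
G(5) = mex{0,0} = 1
G(6) = mex{1,1} = 0
G(7) = mex{0,0} = 1
G(8) = mex{1,1} = 0
G(9) = mex{0,0,0} = 1
G(10) = mex{1,1,1} = 0
G(11) = mex{0,0,0,0} = 1
G(12) = mex{1,1,1,1} = 0
G(13) = mex{0,0,0,0} = 1
G(14) = mex{1,1,1,1} = 0
G(15) = mex{0,0,0,0} = 1
G(16) = mex{1,1,1,1} = 0
G(17) = mex{0,0,0,0} = 1
G(18) = mex{1,1,1,1} = 0
G(19) = mex{0,0,0,0} = 1
G(20) = mex{1,1,1,1} = 0
G(21) = mex{0,0,0,0} = 1
G(22) = mex{1,1,1,1} = 0
G(23) = mex{0,0,0,0} = 1
G(24) = mex{1,1,1,1} = 0
G(25) = mex{0,0,0,0} = 1
P-positions are exactly the n with G(n) = 0.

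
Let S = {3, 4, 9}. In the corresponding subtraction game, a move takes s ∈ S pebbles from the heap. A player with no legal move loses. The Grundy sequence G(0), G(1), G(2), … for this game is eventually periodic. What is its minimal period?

13

n :  0  1  2  3  4  5  6  7  8  9 10 11 12 13 14 15 16 17 18 19 20 21 22 23 24 25 26 27
G :  0  0  0  1  1  1  2  0  0  3  1  1  2  0  0  0  1  1  1  2  0  0  3  1  1  2  0  0
G(n+13) = G(n) holds for n = 0,…,8 (a full window of length max(S) = 9), so the sequence is purely periodic with period 13.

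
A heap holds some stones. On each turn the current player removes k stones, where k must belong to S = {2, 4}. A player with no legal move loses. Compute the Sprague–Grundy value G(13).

0

n :  0  1  2  3  4  5  6  7  8  9 10 11 12 13
G :  0  0  1  1  2  2  0  0  1  1  2  2  0  0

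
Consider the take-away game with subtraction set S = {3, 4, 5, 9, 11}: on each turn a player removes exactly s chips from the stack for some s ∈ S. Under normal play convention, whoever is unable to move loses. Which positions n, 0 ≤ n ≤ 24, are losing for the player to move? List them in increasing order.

n :  0  1  2  3  4  5  6  7  8  9 10 11 12 13 14 15 16 17 18 19 20 21 22 23 24
G :  0  0  0  1  1  1  2  2  0  3  3  1  4  2  0  0  0  1  1  1  2  2  0  3  3
P-positions are exactly the n with G(n) = 0.

0, 1, 2, 8, 14, 15, 16, 22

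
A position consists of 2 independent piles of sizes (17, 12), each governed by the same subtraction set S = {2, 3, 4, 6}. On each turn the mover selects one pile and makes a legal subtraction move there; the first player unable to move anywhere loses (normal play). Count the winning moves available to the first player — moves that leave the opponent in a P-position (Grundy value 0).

3

All piles use S = {2, 3, 4, 6}:
n :  0  1  2  3  4  5  6  7  8  9 10 11 12 13 14 15 16 17
G :  0  0  1  1  2  2  3  3  0  0  1  1  2  2  3  3  0  0
Pile A: G(17) = 0.
Pile B: G(12) = 2.
Combined Grundy value = 0 ⊕ 2 = 2.
A winning move leaves total XOR = 0, i.e. changes one component's Grundy value g to g ⊕ X where X is the current total.
Pile A: need g' = 0⊕2 = 2. Options: 17−2→G=3, 17−3→G=3, 17−4→G=2, 17−6→G=1. Hits: 1.
Pile B: need g' = 2⊕2 = 0. Options: 12−2→G=1, 12−3→G=0, 12−4→G=0, 12−6→G=3. Hits: 2.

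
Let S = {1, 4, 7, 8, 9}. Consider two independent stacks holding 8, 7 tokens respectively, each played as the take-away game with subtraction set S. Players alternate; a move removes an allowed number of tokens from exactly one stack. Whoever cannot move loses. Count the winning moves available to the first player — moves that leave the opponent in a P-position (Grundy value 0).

2

All stacks use S = {1, 4, 7, 8, 9}:
G(0) = 0
G(1) = mex{0} = 1
G(2) = mex{1} = 0
G(3) = mex{0} = 1
G(4) = mex{1,0} = 2
G(5) = mex{2,1} = 0
G(6) = mex{0,0} = 1
G(7) = mex{1,1,0} = 2
G(8) = mex{2,2,1,0} = 3
Stack A: G(8) = 3.
Stack B: G(7) = 2.
Combined Grundy value = 3 ⊕ 2 = 1.
A winning move leaves total XOR = 0, i.e. changes one component's Grundy value g to g ⊕ X where X is the current total.
Stack A: need g' = 3⊕1 = 2. Options: 8−1→G=2, 8−4→G=2, 8−7→G=1, 8−8→G=0. Hits: 2.
Stack B: need g' = 2⊕1 = 3. Options: 7−1→G=1, 7−4→G=1, 7−7→G=0. Hits: 0.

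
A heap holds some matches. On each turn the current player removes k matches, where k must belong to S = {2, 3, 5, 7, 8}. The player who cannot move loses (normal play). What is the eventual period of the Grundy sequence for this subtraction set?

n :  0  1  2  3  4  5  6  7  8  9 10 11 12 13 14 15 16 17 18 19 20 21
G :  0  0  1  1  2  2  3  3  4  4  0  0  1  1  2  2  3  3  4  4  0  0
G(n+10) = G(n) holds for n = 0,…,7 (a full window of length max(S) = 8), so the sequence is purely periodic with period 10.

10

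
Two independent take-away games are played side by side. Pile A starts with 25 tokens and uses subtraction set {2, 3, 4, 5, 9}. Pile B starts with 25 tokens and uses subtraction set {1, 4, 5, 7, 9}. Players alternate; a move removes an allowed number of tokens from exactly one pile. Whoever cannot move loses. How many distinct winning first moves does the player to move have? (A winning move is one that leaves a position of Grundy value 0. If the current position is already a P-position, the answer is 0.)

Pile A, S = {2, 3, 4, 5, 9}:
G(0) = 0
G(1) = mex{} = 0
G(2) = mex{0} = 1
G(3) = mex{0,0} = 1
G(4) = mex{1,0,0} = 2
G(5) = mex{1,1,0,0} = 2
G(6) = mex{2,1,1,0} = 3
G(7) = mex{2,2,1,1} = 0
G(8) = mex{3,2,2,1} = 0
G(9) = mex{0,3,2,2,0} = 1
G(10) = mex{0,0,3,2,0} = 1
G(11) = mex{1,0,0,3,1} = 2
G(12) = mex{1,1,0,0,1} = 2
G(13) = mex{2,1,1,0,2} = 3
G(14) = mex{2,2,1,1,2} = 0
G(15) = mex{3,2,2,1,3} = 0
G(16) = mex{0,3,2,2,0} = 1
G(17) = mex{0,0,3,2,0} = 1
G(18) = mex{1,0,0,3,1} = 2
G(19) = mex{1,1,0,0,1} = 2
G(20) = mex{2,1,1,0,2} = 3
G(21) = mex{2,2,1,1,2} = 0
G(22) = mex{3,2,2,1,3} = 0
G(23) = mex{0,3,2,2,0} = 1
G(24) = mex{0,0,3,2,0} = 1
G(25) = mex{1,0,0,3,1} = 2
G_A(25) = 2.
Pile B, S = {1, 4, 5, 7, 9}:
G(0) = 0
G(1) = mex{0} = 1
G(2) = mex{1} = 0
G(3) = mex{0} = 1
G(4) = mex{1,0} = 2
G(5) = mex{2,1,0} = 3
G(6) = mex{3,0,1} = 2
G(7) = mex{2,1,0,0} = 3
G(8) = mex{3,2,1,1} = 0
G(9) = mex{0,3,2,0,0} = 1
G(10) = mex{1,2,3,1,1} = 0
G(11) = mex{0,3,2,2,0} = 1
G(12) = mex{1,0,3,3,1} = 2
G(13) = mex{2,1,0,2,2} = 3
G(14) = mex{3,0,1,3,3} = 2
G(15) = mex{2,1,0,0,2} = 3
G(16) = mex{3,2,1,1,3} = 0
G(17) = mex{0,3,2,0,0} = 1
G(18) = mex{1,2,3,1,1} = 0
G(19) = mex{0,3,2,2,0} = 1
G(20) = mex{1,0,3,3,1} = 2
G(21) = mex{2,1,0,2,2} = 3
G(22) = mex{3,0,1,3,3} = 2
G(23) = mex{2,1,0,0,2} = 3
G(24) = mex{3,2,1,1,3} = 0
G(25) = mex{0,3,2,0,0} = 1
G_B(25) = 1.
Combined Grundy value = 2 ⊕ 1 = 3.
A winning move leaves total XOR = 0, i.e. changes one component's Grundy value g to g ⊕ X where X is the current total.
Pile A: need g' = 2⊕3 = 1. Options: 25−2→G=1, 25−3→G=0, 25−4→G=0, 25−5→G=3, 25−9→G=1. Hits: 2.
Pile B: need g' = 1⊕3 = 2. Options: 25−1→G=0, 25−4→G=3, 25−5→G=2, 25−7→G=0, 25−9→G=0. Hits: 1.

3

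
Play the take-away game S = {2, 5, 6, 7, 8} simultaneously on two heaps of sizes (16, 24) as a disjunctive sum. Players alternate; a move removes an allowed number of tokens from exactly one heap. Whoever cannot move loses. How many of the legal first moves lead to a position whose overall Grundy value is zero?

4

All heaps use S = {2, 5, 6, 7, 8}:
n :  0  1  2  3  4  5  6  7  8  9 10 11 12 13 14 15 16 17 18 19 20 21 22 23 24
G :  0  0  1  1  0  2  1  3  2  2  3  3  4  0  0  1  1  0  2  1  3  2  2  3  3
Heap A: G(16) = 1.
Heap B: G(24) = 3.
Combined Grundy value = 1 ⊕ 3 = 2.
A winning move leaves total XOR = 0, i.e. changes one component's Grundy value g to g ⊕ X where X is the current total.
Heap A: need g' = 1⊕2 = 3. Options: 16−2→G=0, 16−5→G=3, 16−6→G=3, 16−7→G=2, 16−8→G=2. Hits: 2.
Heap B: need g' = 3⊕2 = 1. Options: 24−2→G=2, 24−5→G=1, 24−6→G=2, 24−7→G=0, 24−8→G=1. Hits: 2.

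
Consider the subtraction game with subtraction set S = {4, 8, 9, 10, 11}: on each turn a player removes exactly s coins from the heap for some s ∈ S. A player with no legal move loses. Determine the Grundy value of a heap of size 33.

n :  0  1  2  3  4  5  6  7  8  9 10 11 12 13 14 15 16 17 18 19 20 21 22 23 24 25 26 27 28 29 30 31 32 33
G :  0  0  0  0  1  1  1  1  2  2  2  2  3  3  3  0  0  0  0  1  1  1  1  2  2  2  2  3  3  3  0  0  0  0

0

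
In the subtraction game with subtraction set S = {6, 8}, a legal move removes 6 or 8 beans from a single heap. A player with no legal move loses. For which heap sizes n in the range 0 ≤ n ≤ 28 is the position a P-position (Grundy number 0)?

n :  0  1  2  3  4  5  6  7  8  9 10 11 12 13 14 15 16 17 18 19 20 21 22 23 24 25 26 27 28
G :  0  0  0  0  0  0  1  1  1  1  1  1  2  2  0  0  0  0  0  0  1  1  1  1  1  1  2  2  0
P-positions are exactly the n with G(n) = 0.

0, 1, 2, 3, 4, 5, 14, 15, 16, 17, 18, 19, 28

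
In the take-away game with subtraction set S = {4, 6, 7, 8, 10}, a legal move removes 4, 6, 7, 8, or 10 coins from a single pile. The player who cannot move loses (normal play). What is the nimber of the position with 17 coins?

0

G(0) = 0
G(1) = mex{} = 0
G(2) = mex{} = 0
G(3) = mex{} = 0
G(4) = mex{0} = 1
G(5) = mex{0} = 1
G(6) = mex{0,0} = 1
G(7) = mex{0,0,0} = 1
G(8) = mex{1,0,0,0} = 2
G(9) = mex{1,0,0,0} = 2
G(10) = mex{1,1,0,0,0} = 2
G(11) = mex{1,1,1,0,0} = 2
G(12) = mex{2,1,1,1,0} = 3
G(13) = mex{2,1,1,1,0} = 3
G(14) = mex{2,2,1,1,1} = 0
G(15) = mex{2,2,2,1,1} = 0
G(16) = mex{3,2,2,2,1} = 0
G(17) = mex{3,2,2,2,1} = 0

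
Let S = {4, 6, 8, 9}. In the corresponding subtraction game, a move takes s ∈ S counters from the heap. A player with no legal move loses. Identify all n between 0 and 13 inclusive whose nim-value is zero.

0, 1, 2, 3, 13

n :  0  1  2  3  4  5  6  7  8  9 10 11 12 13
G :  0  0  0  0  1  1  1  1  2  2  2  2  3  0
P-positions are exactly the n with G(n) = 0.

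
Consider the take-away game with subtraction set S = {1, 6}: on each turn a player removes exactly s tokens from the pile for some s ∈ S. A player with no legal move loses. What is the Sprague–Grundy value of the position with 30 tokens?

n :  0  1  2  3  4  5  6  7  8  9 10 11 12 13 14 15 16 17 18 19 20 21 22 23 24 25 26 27 28 29 30
G :  0  1  0  1  0  1  2  0  1  0  1  0  1  2  0  1  0  1  0  1  2  0  1  0  1  0  1  2  0  1  0

0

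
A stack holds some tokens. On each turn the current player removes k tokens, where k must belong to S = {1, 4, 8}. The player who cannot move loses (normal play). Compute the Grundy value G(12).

0

G(0) = 0
G(1) = mex{0} = 1
G(2) = mex{1} = 0
G(3) = mex{0} = 1
G(4) = mex{1,0} = 2
G(5) = mex{2,1} = 0
G(6) = mex{0,0} = 1
G(7) = mex{1,1} = 0
G(8) = mex{0,2,0} = 1
G(9) = mex{1,0,1} = 2
G(10) = mex{2,1,0} = 3
G(11) = mex{3,0,1} = 2
G(12) = mex{2,1,2} = 0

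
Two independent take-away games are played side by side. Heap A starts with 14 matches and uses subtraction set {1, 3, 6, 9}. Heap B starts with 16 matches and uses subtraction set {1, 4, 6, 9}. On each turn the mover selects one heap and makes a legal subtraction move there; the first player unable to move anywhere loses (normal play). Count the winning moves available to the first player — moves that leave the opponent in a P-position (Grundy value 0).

6

Heap A, S = {1, 3, 6, 9}:
n :  0  1  2  3  4  5  6  7  8  9 10 11 12 13 14
G :  0  1  0  1  0  1  2  3  2  3  2  3  0  1  0
G_A(14) = 0.
Heap B, S = {1, 4, 6, 9}:
n :  0  1  2  3  4  5  6  7  8  9 10 11 12 13 14 15 16
G :  0  1  0  1  2  0  1  0  1  2  0  1  0  1  2  0  1
G_B(16) = 1.
Combined Grundy value = 0 ⊕ 1 = 1.
A winning move leaves total XOR = 0, i.e. changes one component's Grundy value g to g ⊕ X where X is the current total.
Heap A: need g' = 0⊕1 = 1. Options: 14−1→G=1, 14−3→G=3, 14−6→G=2, 14−9→G=1. Hits: 2.
Heap B: need g' = 1⊕1 = 0. Options: 16−1→G=0, 16−4→G=0, 16−6→G=0, 16−9→G=0. Hits: 4.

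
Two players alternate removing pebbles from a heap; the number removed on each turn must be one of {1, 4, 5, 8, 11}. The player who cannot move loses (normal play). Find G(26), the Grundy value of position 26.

2

G(0) = 0
G(1) = mex{0} = 1
G(2) = mex{1} = 0
G(3) = mex{0} = 1
G(4) = mex{1,0} = 2
G(5) = mex{2,1,0} = 3
G(6) = mex{3,0,1} = 2
G(7) = mex{2,1,0} = 3
G(8) = mex{3,2,1,0} = 4
G(9) = mex{4,3,2,1} = 0
G(10) = mex{0,2,3,0} = 1
G(11) = mex{1,3,2,1,0} = 4
G(12) = mex{4,4,3,2,1} = 0
G(13) = mex{0,0,4,3,0} = 1
G(14) = mex{1,1,0,2,1} = 3
G(15) = mex{3,4,1,3,2} = 0
G(16) = mex{0,0,4,4,3} = 1
G(17) = mex{1,1,0,0,2} = 3
G(18) = mex{3,3,1,1,3} = 0
G(19) = mex{0,0,3,4,4} = 1
G(20) = mex{1,1,0,0,0} = 2
G(21) = mex{2,3,1,1,1} = 0
G(22) = mex{0,0,3,3,4} = 1
G(23) = mex{1,1,0,0,0} = 2
G(24) = mex{2,2,1,1,1} = 0
G(25) = mex{0,0,2,3,3} = 1
G(26) = mex{1,1,0,0,0} = 2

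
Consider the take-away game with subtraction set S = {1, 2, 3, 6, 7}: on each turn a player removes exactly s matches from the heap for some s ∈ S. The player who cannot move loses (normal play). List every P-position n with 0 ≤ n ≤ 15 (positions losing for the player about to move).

n :  0  1  2  3  4  5  6  7  8  9 10 11 12 13 14 15
G :  0  1  2  3  0  1  2  3  0  1  2  3  0  1  2  3
P-positions are exactly the n with G(n) = 0.

0, 4, 8, 12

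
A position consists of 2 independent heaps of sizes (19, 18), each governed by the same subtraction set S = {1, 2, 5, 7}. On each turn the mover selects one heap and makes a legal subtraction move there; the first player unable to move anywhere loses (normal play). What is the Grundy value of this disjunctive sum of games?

1

All heaps use S = {1, 2, 5, 7}:
G(0) = 0
G(1) = mex{0} = 1
G(2) = mex{1,0} = 2
G(3) = mex{2,1} = 0
G(4) = mex{0,2} = 1
G(5) = mex{1,0,0} = 2
G(6) = mex{2,1,1} = 0
G(7) = mex{0,2,2,0} = 1
G(8) = mex{1,0,0,1} = 2
G(9) = mex{2,1,1,2} = 0
G(10) = mex{0,2,2,0} = 1
G(11) = mex{1,0,0,1} = 2
G(12) = mex{2,1,1,2} = 0
G(13) = mex{0,2,2,0} = 1
G(14) = mex{1,0,0,1} = 2
G(15) = mex{2,1,1,2} = 0
G(16) = mex{0,2,2,0} = 1
G(17) = mex{1,0,0,1} = 2
G(18) = mex{2,1,1,2} = 0
G(19) = mex{0,2,2,0} = 1
Heap A: G(19) = 1.
Heap B: G(18) = 0.
Combined Grundy value = 1 ⊕ 0 = 1.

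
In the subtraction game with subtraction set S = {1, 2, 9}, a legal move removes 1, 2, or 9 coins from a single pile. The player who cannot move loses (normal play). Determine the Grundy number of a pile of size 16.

G(0) = 0
G(1) = mex{0} = 1
G(2) = mex{1,0} = 2
G(3) = mex{2,1} = 0
G(4) = mex{0,2} = 1
G(5) = mex{1,0} = 2
G(6) = mex{2,1} = 0
G(7) = mex{0,2} = 1
G(8) = mex{1,0} = 2
G(9) = mex{2,1,0} = 3
G(10) = mex{3,2,1} = 0
G(11) = mex{0,3,2} = 1
G(12) = mex{1,0,0} = 2
G(13) = mex{2,1,1} = 0
G(14) = mex{0,2,2} = 1
G(15) = mex{1,0,0} = 2
G(16) = mex{2,1,1} = 0

0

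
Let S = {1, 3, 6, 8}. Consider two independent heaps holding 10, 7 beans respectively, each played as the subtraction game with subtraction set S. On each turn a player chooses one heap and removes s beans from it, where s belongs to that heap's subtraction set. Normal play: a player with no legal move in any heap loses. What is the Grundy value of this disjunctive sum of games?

All heaps use S = {1, 3, 6, 8}:
n :  0  1  2  3  4  5  6  7  8  9 10
G :  0  1  0  1  0  1  2  3  2  0  1
Heap A: G(10) = 1.
Heap B: G(7) = 3.
Combined Grundy value = 1 ⊕ 3 = 2.

2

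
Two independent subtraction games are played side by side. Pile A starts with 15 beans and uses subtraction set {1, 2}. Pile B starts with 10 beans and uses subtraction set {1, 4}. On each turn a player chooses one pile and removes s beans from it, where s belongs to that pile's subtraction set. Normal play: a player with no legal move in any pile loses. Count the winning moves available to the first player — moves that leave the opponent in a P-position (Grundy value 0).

0

Pile A, S = {1, 2}:
G(0) = 0
G(1) = mex{0} = 1
G(2) = mex{1,0} = 2
G(3) = mex{2,1} = 0
G(4) = mex{0,2} = 1
G(5) = mex{1,0} = 2
G(6) = mex{2,1} = 0
G(7) = mex{0,2} = 1
G(8) = mex{1,0} = 2
G(9) = mex{2,1} = 0
G(10) = mex{0,2} = 1
G(11) = mex{1,0} = 2
G(12) = mex{2,1} = 0
G(13) = mex{0,2} = 1
G(14) = mex{1,0} = 2
G(15) = mex{2,1} = 0
G_A(15) = 0.
Pile B, S = {1, 4}:
n :  0  1  2  3  4  5  6  7  8  9 10
G :  0  1  0  1  2  0  1  0  1  2  0
G_B(10) = 0.
Combined Grundy value = 0 ⊕ 0 = 0.
A winning move leaves total XOR = 0, i.e. changes one component's Grundy value g to g ⊕ X where X is the current total.
Pile A: target g' = 0⊕0 = 0, but every legal move changes the Grundy value (mex property), so 0 moves.
Pile B: target g' = 0⊕0 = 0, but every legal move changes the Grundy value (mex property), so 0 moves.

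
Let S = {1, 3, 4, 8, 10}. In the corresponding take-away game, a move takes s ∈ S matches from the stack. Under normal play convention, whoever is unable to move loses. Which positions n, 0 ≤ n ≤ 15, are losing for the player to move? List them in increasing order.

n :  0  1  2  3  4  5  6  7  8  9 10 11 12 13 14 15
G :  0  1  0  1  2  3  2  0  1  0  1  2  3  2  0  1
P-positions are exactly the n with G(n) = 0.

0, 2, 7, 9, 14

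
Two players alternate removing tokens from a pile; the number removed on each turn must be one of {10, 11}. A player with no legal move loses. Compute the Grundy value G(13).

1

n :  0  1  2  3  4  5  6  7  8  9 10 11 12 13
G :  0  0  0  0  0  0  0  0  0  0  1  1  1  1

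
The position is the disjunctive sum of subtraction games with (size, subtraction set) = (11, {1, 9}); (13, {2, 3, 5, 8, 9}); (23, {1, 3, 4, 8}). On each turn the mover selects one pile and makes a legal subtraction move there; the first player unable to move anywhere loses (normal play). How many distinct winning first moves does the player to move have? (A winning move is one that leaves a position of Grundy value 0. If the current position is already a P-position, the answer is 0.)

Pile A, S = {1, 9}:
n :  0  1  2  3  4  5  6  7  8  9 10 11
G :  0  1  0  1  0  1  0  1  0  1  0  1
G_A(11) = 1.
Pile B, S = {2, 3, 5, 8, 9}:
G(0) = 0
G(1) = mex{} = 0
G(2) = mex{0} = 1
G(3) = mex{0,0} = 1
G(4) = mex{1,0} = 2
G(5) = mex{1,1,0} = 2
G(6) = mex{2,1,0} = 3
G(7) = mex{2,2,1} = 0
G(8) = mex{3,2,1,0} = 4
G(9) = mex{0,3,2,0,0} = 1
G(10) = mex{4,0,2,1,0} = 3
G(11) = mex{1,4,3,1,1} = 0
G(12) = mex{3,1,0,2,1} = 4
G(13) = mex{0,3,4,2,2} = 1
G_B(13) = 1.
Pile C, S = {1, 3, 4, 8}:
G(0) = 0
G(1) = mex{0} = 1
G(2) = mex{1} = 0
G(3) = mex{0,0} = 1
G(4) = mex{1,1,0} = 2
G(5) = mex{2,0,1} = 3
G(6) = mex{3,1,0} = 2
G(7) = mex{2,2,1} = 0
G(8) = mex{0,3,2,0} = 1
G(9) = mex{1,2,3,1} = 0
G(10) = mex{0,0,2,0} = 1
G(11) = mex{1,1,0,1} = 2
G(12) = mex{2,0,1,2} = 3
G(13) = mex{3,1,0,3} = 2
G(14) = mex{2,2,1,2} = 0
G(15) = mex{0,3,2,0} = 1
G(16) = mex{1,2,3,1} = 0
G(17) = mex{0,0,2,0} = 1
G(18) = mex{1,1,0,1} = 2
G(19) = mex{2,0,1,2} = 3
G(20) = mex{3,1,0,3} = 2
G(21) = mex{2,2,1,2} = 0
G(22) = mex{0,3,2,0} = 1
G(23) = mex{1,2,3,1} = 0
G_C(23) = 0.
Combined Grundy value = 1 ⊕ 1 ⊕ 0 = 0.
A winning move leaves total XOR = 0, i.e. changes one component's Grundy value g to g ⊕ X where X is the current total.
Pile A: target g' = 1⊕0 = 1, but every legal move changes the Grundy value (mex property), so 0 moves.
Pile B: target g' = 1⊕0 = 1, but every legal move changes the Grundy value (mex property), so 0 moves.
Pile C: target g' = 0⊕0 = 0, but every legal move changes the Grundy value (mex property), so 0 moves.

0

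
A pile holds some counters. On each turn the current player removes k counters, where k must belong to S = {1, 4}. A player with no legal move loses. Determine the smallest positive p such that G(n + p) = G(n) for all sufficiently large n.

G(0) = 0
G(1) = mex{0} = 1
G(2) = mex{1} = 0
G(3) = mex{0} = 1
G(4) = mex{1,0} = 2
G(5) = mex{2,1} = 0
G(6) = mex{0,0} = 1
G(7) = mex{1,1} = 0
G(8) = mex{0,2} = 1
G(9) = mex{1,0} = 2
G(10) = mex{2,1} = 0
G(11) = mex{0,0} = 1
G(12) = mex{1,1} = 0
G(13) = mex{0,2} = 1
G(14) = mex{1,0} = 2
G(n+5) = G(n) holds for n = 0,…,3 (a full window of length max(S) = 4), so the sequence is purely periodic with period 5.

5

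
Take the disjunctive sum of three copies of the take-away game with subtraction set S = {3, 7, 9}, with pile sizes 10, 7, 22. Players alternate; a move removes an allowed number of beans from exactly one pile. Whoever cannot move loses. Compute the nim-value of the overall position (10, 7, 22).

1

All piles use S = {3, 7, 9}:
G(0) = 0
G(1) = mex{} = 0
G(2) = mex{} = 0
G(3) = mex{0} = 1
G(4) = mex{0} = 1
G(5) = mex{0} = 1
G(6) = mex{1} = 0
G(7) = mex{1,0} = 2
G(8) = mex{1,0} = 2
G(9) = mex{0,0,0} = 1
G(10) = mex{2,1,0} = 3
G(11) = mex{2,1,0} = 3
G(12) = mex{1,1,1} = 0
G(13) = mex{3,0,1} = 2
G(14) = mex{3,2,1} = 0
G(15) = mex{0,2,0} = 1
G(16) = mex{2,1,2} = 0
G(17) = mex{0,3,2} = 1
G(18) = mex{1,3,1} = 0
G(19) = mex{0,0,3} = 1
G(20) = mex{1,2,3} = 0
G(21) = mex{0,0,0} = 1
G(22) = mex{1,1,2} = 0
Pile A: G(10) = 3.
Pile B: G(7) = 2.
Pile C: G(22) = 0.
Combined Grundy value = 3 ⊕ 2 ⊕ 0 = 1.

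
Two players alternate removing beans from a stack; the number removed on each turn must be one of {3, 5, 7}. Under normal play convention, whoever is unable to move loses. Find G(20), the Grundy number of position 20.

0

G(0) = 0
G(1) = mex{} = 0
G(2) = mex{} = 0
G(3) = mex{0} = 1
G(4) = mex{0} = 1
G(5) = mex{0,0} = 1
G(6) = mex{1,0} = 2
G(7) = mex{1,0,0} = 2
G(8) = mex{1,1,0} = 2
G(9) = mex{2,1,0} = 3
G(10) = mex{2,1,1} = 0
G(11) = mex{2,2,1} = 0
G(12) = mex{3,2,1} = 0
G(13) = mex{0,2,2} = 1
G(14) = mex{0,3,2} = 1
G(15) = mex{0,0,2} = 1
G(16) = mex{1,0,3} = 2
G(17) = mex{1,0,0} = 2
G(18) = mex{1,1,0} = 2
G(19) = mex{2,1,0} = 3
G(20) = mex{2,1,1} = 0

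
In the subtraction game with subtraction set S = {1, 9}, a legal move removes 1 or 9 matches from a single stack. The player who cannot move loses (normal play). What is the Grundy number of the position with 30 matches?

0

G(0) = 0
G(1) = mex{0} = 1
G(2) = mex{1} = 0
G(3) = mex{0} = 1
G(4) = mex{1} = 0
G(5) = mex{0} = 1
G(6) = mex{1} = 0
G(7) = mex{0} = 1
G(8) = mex{1} = 0
G(9) = mex{0,0} = 1
G(10) = mex{1,1} = 0
G(11) = mex{0,0} = 1
G(12) = mex{1,1} = 0
G(13) = mex{0,0} = 1
G(14) = mex{1,1} = 0
G(15) = mex{0,0} = 1
G(16) = mex{1,1} = 0
G(17) = mex{0,0} = 1
G(18) = mex{1,1} = 0
G(19) = mex{0,0} = 1
G(20) = mex{1,1} = 0
G(21) = mex{0,0} = 1
G(22) = mex{1,1} = 0
G(23) = mex{0,0} = 1
G(24) = mex{1,1} = 0
G(25) = mex{0,0} = 1
G(26) = mex{1,1} = 0
G(27) = mex{0,0} = 1
G(28) = mex{1,1} = 0
G(29) = mex{0,0} = 1
G(30) = mex{1,1} = 0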